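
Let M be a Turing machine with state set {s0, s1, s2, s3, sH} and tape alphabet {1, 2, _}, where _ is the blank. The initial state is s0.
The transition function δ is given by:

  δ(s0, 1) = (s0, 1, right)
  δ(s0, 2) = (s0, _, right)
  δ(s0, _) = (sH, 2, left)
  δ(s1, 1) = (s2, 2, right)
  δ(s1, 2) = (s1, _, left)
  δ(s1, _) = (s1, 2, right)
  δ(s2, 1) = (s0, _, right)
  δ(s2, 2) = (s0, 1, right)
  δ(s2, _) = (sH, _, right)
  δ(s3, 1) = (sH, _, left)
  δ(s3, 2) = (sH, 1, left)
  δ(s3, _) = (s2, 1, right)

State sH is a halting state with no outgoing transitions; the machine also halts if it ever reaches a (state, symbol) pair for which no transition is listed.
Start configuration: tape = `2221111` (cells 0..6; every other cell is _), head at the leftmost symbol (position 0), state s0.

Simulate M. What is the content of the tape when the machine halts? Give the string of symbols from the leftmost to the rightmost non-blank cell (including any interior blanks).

s0 | [2]221111_   read 2 → write _, move right, go to s0
s0 | _[2]21111_   read 2 → write _, move right, go to s0
s0 | __[2]1111_   read 2 → write _, move right, go to s0
s0 | ___[1]111_   read 1 → write 1, move right, go to s0
s0 | ___1[1]11_   read 1 → write 1, move right, go to s0
s0 | ___11[1]1_   read 1 → write 1, move right, go to s0
s0 | ___111[1]_   read 1 → write 1, move right, go to s0
s0 | ___1111[_]   read _ → write 2, move left, go to sH
sH | ___111[1]2
The non-blank tape span at halt is 11112.

11112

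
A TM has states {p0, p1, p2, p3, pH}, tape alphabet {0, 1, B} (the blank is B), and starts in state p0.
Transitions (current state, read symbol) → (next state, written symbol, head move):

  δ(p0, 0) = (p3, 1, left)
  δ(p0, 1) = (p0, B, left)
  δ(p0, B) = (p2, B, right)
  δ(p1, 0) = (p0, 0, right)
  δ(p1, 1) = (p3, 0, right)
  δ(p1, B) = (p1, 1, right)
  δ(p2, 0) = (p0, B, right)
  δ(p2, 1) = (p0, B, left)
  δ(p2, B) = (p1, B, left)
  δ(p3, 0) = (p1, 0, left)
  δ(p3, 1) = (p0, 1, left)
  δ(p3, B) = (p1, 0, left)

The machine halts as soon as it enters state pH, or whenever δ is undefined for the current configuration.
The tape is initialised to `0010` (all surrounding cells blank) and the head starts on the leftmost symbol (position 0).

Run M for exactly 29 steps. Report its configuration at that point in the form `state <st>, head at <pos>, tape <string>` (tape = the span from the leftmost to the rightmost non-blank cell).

state p1, head at -3, tape 10111010

p0 | BBBB[0]010   read 0 → write 1, move left, go to p3
p3 | BBB[B]1010   read B → write 0, move left, go to p1
p1 | BB[B]01010   read B → write 1, move right, go to p1
p1 | BB1[0]1010   read 0 → write 0, move right, go to p0
p0 | BB10[1]010   read 1 → write B, move left, go to p0
p0 | BB1[0]B010   read 0 → write 1, move left, go to p3
p3 | BB[1]1B010   read 1 → write 1, move left, go to p0
p0 | B[B]11B010   read B → write B, move right, go to p2
p2 | BB[1]1B010   read 1 → write B, move left, go to p0
p0 | B[B]B1B010   read B → write B, move right, go to p2
p2 | BB[B]1B010   read B → write B, move left, go to p1
p1 | B[B]B1B010   read B → write 1, move right, go to p1
p1 | B1[B]1B010   read B → write 1, move right, go to p1
p1 | B11[1]B010   read 1 → write 0, move right, go to p3
p3 | B110[B]010   read B → write 0, move left, go to p1
p1 | B11[0]0010   read 0 → write 0, move right, go to p0
p0 | B110[0]010   read 0 → write 1, move left, go to p3
p3 | B11[0]1010   read 0 → write 0, move left, go to p1
p1 | B1[1]01010   read 1 → write 0, move right, go to p3
p3 | B10[0]1010   read 0 → write 0, move left, go to p1
p1 | B1[0]01010   read 0 → write 0, move right, go to p0
p0 | B10[0]1010   read 0 → write 1, move left, go to p3
p3 | B1[0]11010   read 0 → write 0, move left, go to p1
p1 | B[1]011010   read 1 → write 0, move right, go to p3
p3 | B0[0]11010   read 0 → write 0, move left, go to p1
p1 | B[0]011010   read 0 → write 0, move right, go to p0
p0 | B0[0]11010   read 0 → write 1, move left, go to p3
p3 | B[0]111010   read 0 → write 0, move left, go to p1
p1 | [B]0111010   read B → write 1, move right, go to p1
p1 | 1[0]111010
After 29 steps: state p1, head at -3, tape 10111010.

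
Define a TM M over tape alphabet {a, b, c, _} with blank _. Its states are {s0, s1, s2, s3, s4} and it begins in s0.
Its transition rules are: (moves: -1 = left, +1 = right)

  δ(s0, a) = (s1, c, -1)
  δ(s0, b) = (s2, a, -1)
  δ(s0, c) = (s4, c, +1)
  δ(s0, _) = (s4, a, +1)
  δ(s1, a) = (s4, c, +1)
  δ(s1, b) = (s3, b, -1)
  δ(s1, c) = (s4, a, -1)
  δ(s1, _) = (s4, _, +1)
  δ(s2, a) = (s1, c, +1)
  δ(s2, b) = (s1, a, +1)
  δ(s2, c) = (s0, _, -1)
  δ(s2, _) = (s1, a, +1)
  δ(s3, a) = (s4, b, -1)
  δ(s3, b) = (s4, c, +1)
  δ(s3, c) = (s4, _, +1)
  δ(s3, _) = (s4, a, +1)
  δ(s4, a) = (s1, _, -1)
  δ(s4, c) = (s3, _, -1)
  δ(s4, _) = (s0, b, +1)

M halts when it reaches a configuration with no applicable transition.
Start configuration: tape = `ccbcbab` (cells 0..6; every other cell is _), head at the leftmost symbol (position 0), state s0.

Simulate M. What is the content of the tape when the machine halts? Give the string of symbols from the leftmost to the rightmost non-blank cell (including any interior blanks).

aabc_b

s0 | [c]cbcbab   read c → write c, move +1, go to s4
s4 | c[c]bcbab   read c → write _, move -1, go to s3
s3 | [c]_bcbab   read c → write _, move +1, go to s4
s4 | _[_]bcbab   read _ → write b, move +1, go to s0
s0 | _b[b]cbab   read b → write a, move -1, go to s2
s2 | _[b]acbab   read b → write a, move +1, go to s1
s1 | _a[a]cbab   read a → write c, move +1, go to s4
s4 | _ac[c]bab   read c → write _, move -1, go to s3
s3 | _a[c]_bab   read c → write _, move +1, go to s4
s4 | _a_[_]bab   read _ → write b, move +1, go to s0
s0 | _a_b[b]ab   read b → write a, move -1, go to s2
s2 | _a_[b]aab   read b → write a, move +1, go to s1
s1 | _a_a[a]ab   read a → write c, move +1, go to s4
s4 | _a_ac[a]b   read a → write _, move -1, go to s1
s1 | _a_a[c]_b   read c → write a, move -1, go to s4
s4 | _a_[a]a_b   read a → write _, move -1, go to s1
s1 | _a[_]_a_b   read _ → write _, move +1, go to s4
s4 | _a_[_]a_b   read _ → write b, move +1, go to s0
s0 | _a_b[a]_b   read a → write c, move -1, go to s1
s1 | _a_[b]c_b   read b → write b, move -1, go to s3
s3 | _a[_]bc_b   read _ → write a, move +1, go to s4
s4 | _aa[b]c_b
The non-blank tape span at halt is aabc_b.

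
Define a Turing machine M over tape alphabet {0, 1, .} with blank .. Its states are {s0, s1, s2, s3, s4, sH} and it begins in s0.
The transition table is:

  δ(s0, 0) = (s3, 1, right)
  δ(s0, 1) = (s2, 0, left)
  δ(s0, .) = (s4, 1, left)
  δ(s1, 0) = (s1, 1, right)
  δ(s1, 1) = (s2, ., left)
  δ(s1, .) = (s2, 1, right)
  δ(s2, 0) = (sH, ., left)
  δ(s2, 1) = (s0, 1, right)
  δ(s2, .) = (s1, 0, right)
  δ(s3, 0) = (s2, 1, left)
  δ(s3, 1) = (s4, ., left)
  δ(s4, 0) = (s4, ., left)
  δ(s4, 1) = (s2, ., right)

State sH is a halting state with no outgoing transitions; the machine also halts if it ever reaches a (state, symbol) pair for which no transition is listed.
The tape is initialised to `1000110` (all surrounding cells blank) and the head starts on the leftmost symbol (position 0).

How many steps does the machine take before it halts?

state=s0 head=0 tape=.[1]000110.   (s0,1)→(s2,0,left)
state=s2 head=-1 tape=[.]0000110.   (s2,.)→(s1,0,right)
state=s1 head=0 tape=0[0]000110.   (s1,0)→(s1,1,right)
state=s1 head=1 tape=01[0]00110.   (s1,0)→(s1,1,right)
state=s1 head=2 tape=011[0]0110.   (s1,0)→(s1,1,right)
state=s1 head=3 tape=0111[0]110.   (s1,0)→(s1,1,right)
state=s1 head=4 tape=01111[1]10.   (s1,1)→(s2,.,left)
state=s2 head=3 tape=0111[1].10.   (s2,1)→(s0,1,right)
state=s0 head=4 tape=01111[.]10.   (s0,.)→(s4,1,left)
state=s4 head=3 tape=0111[1]110.   (s4,1)→(s2,.,right)
state=s2 head=4 tape=0111.[1]10.   (s2,1)→(s0,1,right)
state=s0 head=5 tape=0111.1[1]0.   (s0,1)→(s2,0,left)
state=s2 head=4 tape=0111.[1]00.   (s2,1)→(s0,1,right)
state=s0 head=5 tape=0111.1[0]0.   (s0,0)→(s3,1,right)
state=s3 head=6 tape=0111.11[0].   (s3,0)→(s2,1,left)
state=s2 head=5 tape=0111.1[1]1.   (s2,1)→(s0,1,right)
state=s0 head=6 tape=0111.11[1].   (s0,1)→(s2,0,left)
state=s2 head=5 tape=0111.1[1]0.   (s2,1)→(s0,1,right)
state=s0 head=6 tape=0111.11[0].   (s0,0)→(s3,1,right)
state=s3 head=7 tape=0111.111[.]
M halts after 19 transitions.

19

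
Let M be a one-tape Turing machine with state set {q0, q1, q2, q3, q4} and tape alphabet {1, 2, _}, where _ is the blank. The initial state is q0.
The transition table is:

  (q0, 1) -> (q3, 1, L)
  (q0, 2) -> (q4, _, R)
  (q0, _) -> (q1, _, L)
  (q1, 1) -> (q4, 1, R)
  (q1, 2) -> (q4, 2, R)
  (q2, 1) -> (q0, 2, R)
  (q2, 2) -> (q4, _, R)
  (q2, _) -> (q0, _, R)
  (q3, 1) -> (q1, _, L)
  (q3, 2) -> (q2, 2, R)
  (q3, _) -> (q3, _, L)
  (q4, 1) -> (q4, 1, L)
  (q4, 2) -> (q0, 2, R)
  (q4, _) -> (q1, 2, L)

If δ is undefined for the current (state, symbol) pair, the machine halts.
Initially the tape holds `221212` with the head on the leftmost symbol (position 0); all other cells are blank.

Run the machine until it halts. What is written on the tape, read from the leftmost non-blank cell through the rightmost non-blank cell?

q0 | [2]21212_   read 2 → write _, move R, go to q4
q4 | _[2]1212_   read 2 → write 2, move R, go to q0
q0 | _2[1]212_   read 1 → write 1, move L, go to q3
q3 | _[2]1212_   read 2 → write 2, move R, go to q2
q2 | _2[1]212_   read 1 → write 2, move R, go to q0
q0 | _22[2]12_   read 2 → write _, move R, go to q4
q4 | _22_[1]2_   read 1 → write 1, move L, go to q4
q4 | _22[_]12_   read _ → write 2, move L, go to q1
q1 | _2[2]212_   read 2 → write 2, move R, go to q4
q4 | _22[2]12_   read 2 → write 2, move R, go to q0
q0 | _222[1]2_   read 1 → write 1, move L, go to q3
q3 | _22[2]12_   read 2 → write 2, move R, go to q2
q2 | _222[1]2_   read 1 → write 2, move R, go to q0
q0 | _2222[2]_   read 2 → write _, move R, go to q4
q4 | _2222_[_]   read _ → write 2, move L, go to q1
q1 | _2222[_]2
The non-blank tape span at halt is 2222_2.

2222_2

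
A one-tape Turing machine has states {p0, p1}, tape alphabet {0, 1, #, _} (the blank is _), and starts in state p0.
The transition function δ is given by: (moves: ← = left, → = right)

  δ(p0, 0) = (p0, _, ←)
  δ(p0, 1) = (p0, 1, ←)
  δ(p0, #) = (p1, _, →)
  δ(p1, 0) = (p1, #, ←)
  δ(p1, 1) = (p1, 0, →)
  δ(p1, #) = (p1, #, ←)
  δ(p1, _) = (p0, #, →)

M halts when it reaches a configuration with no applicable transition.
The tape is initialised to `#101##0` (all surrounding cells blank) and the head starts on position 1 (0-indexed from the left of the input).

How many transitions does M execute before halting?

25

state=p0 head=1 tape=#[1]01##0__   (p0,1)→(p0,1,←)
state=p0 head=0 tape=[#]101##0__   (p0,#)→(p1,_,→)
state=p1 head=1 tape=_[1]01##0__   (p1,1)→(p1,0,→)
state=p1 head=2 tape=_0[0]1##0__   (p1,0)→(p1,#,←)
state=p1 head=1 tape=_[0]#1##0__   (p1,0)→(p1,#,←)
state=p1 head=0 tape=[_]##1##0__   (p1,_)→(p0,#,→)
state=p0 head=1 tape=#[#]#1##0__   (p0,#)→(p1,_,→)
state=p1 head=2 tape=#_[#]1##0__   (p1,#)→(p1,#,←)
state=p1 head=1 tape=#[_]#1##0__   (p1,_)→(p0,#,→)
state=p0 head=2 tape=##[#]1##0__   (p0,#)→(p1,_,→)
state=p1 head=3 tape=##_[1]##0__   (p1,1)→(p1,0,→)
state=p1 head=4 tape=##_0[#]#0__   (p1,#)→(p1,#,←)
state=p1 head=3 tape=##_[0]##0__   (p1,0)→(p1,#,←)
state=p1 head=2 tape=##[_]###0__   (p1,_)→(p0,#,→)
state=p0 head=3 tape=###[#]##0__   (p0,#)→(p1,_,→)
state=p1 head=4 tape=###_[#]#0__   (p1,#)→(p1,#,←)
state=p1 head=3 tape=###[_]##0__   (p1,_)→(p0,#,→)
state=p0 head=4 tape=####[#]#0__   (p0,#)→(p1,_,→)
state=p1 head=5 tape=####_[#]0__   (p1,#)→(p1,#,←)
state=p1 head=4 tape=####[_]#0__   (p1,_)→(p0,#,→)
state=p0 head=5 tape=#####[#]0__   (p0,#)→(p1,_,→)
state=p1 head=6 tape=#####_[0]__   (p1,0)→(p1,#,←)
state=p1 head=5 tape=#####[_]#__   (p1,_)→(p0,#,→)
state=p0 head=6 tape=######[#]__   (p0,#)→(p1,_,→)
state=p1 head=7 tape=######_[_]_   (p1,_)→(p0,#,→)
state=p0 head=8 tape=######_#[_]
M halts after 25 transitions.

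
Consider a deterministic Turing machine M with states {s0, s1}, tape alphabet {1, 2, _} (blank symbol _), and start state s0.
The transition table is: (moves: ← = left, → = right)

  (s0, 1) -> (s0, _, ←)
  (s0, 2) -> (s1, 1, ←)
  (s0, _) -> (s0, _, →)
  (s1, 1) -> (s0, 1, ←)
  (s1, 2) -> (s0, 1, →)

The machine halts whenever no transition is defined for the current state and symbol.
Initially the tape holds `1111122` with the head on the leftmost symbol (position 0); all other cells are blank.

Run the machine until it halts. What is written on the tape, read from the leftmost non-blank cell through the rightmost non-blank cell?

12

s0 | _[1]111122   read 1 → write _, move ←, go to s0
s0 | [_]_111122   read _ → write _, move →, go to s0
s0 | _[_]111122   read _ → write _, move →, go to s0
s0 | __[1]11122   read 1 → write _, move ←, go to s0
s0 | _[_]_11122   read _ → write _, move →, go to s0
s0 | __[_]11122   read _ → write _, move →, go to s0
s0 | ___[1]1122   read 1 → write _, move ←, go to s0
s0 | __[_]_1122   read _ → write _, move →, go to s0
s0 | ___[_]1122   read _ → write _, move →, go to s0
s0 | ____[1]122   read 1 → write _, move ←, go to s0
s0 | ___[_]_122   read _ → write _, move →, go to s0
s0 | ____[_]122   read _ → write _, move →, go to s0
s0 | _____[1]22   read 1 → write _, move ←, go to s0
s0 | ____[_]_22   read _ → write _, move →, go to s0
s0 | _____[_]22   read _ → write _, move →, go to s0
s0 | ______[2]2   read 2 → write 1, move ←, go to s1
s1 | _____[_]12
The non-blank tape span at halt is 12.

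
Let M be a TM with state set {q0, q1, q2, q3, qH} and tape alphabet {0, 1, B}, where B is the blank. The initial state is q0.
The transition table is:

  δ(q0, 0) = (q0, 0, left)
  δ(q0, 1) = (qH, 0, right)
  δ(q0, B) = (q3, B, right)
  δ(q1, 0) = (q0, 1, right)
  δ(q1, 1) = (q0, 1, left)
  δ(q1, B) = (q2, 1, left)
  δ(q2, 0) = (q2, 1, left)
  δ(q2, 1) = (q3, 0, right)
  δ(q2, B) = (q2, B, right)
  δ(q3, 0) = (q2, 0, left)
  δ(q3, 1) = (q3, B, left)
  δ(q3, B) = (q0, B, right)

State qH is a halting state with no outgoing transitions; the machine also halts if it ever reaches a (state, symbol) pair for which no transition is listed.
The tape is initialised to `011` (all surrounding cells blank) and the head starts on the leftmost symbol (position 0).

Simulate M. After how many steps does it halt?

q0 | B[0]11B   read 0 → write 0, move left, go to q0
q0 | [B]011B   read B → write B, move right, go to q3
q3 | B[0]11B   read 0 → write 0, move left, go to q2
q2 | [B]011B   read B → write B, move right, go to q2
q2 | B[0]11B   read 0 → write 1, move left, go to q2
q2 | [B]111B   read B → write B, move right, go to q2
q2 | B[1]11B   read 1 → write 0, move right, go to q3
q3 | B0[1]1B   read 1 → write B, move left, go to q3
q3 | B[0]B1B   read 0 → write 0, move left, go to q2
q2 | [B]0B1B   read B → write B, move right, go to q2
q2 | B[0]B1B   read 0 → write 1, move left, go to q2
q2 | [B]1B1B   read B → write B, move right, go to q2
q2 | B[1]B1B   read 1 → write 0, move right, go to q3
q3 | B0[B]1B   read B → write B, move right, go to q0
q0 | B0B[1]B   read 1 → write 0, move right, go to qH
qH | B0B0[B]
M halts after 15 transitions.

15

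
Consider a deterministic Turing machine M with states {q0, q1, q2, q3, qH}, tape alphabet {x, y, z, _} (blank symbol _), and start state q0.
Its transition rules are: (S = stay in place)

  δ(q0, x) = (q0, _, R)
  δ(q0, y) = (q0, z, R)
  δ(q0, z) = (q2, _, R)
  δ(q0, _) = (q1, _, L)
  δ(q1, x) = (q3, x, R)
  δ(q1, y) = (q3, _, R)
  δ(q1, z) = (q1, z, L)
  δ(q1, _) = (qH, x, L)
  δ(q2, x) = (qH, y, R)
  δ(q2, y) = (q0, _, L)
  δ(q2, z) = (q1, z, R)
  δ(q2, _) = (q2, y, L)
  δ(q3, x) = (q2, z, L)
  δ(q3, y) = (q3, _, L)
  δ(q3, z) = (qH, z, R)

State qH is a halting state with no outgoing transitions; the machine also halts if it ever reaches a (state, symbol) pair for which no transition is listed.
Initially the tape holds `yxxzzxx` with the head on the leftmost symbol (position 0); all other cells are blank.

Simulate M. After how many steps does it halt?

8

q0 | [y]xxzzxx   read y → write z, move R, go to q0
q0 | z[x]xzzxx   read x → write _, move R, go to q0
q0 | z_[x]zzxx   read x → write _, move R, go to q0
q0 | z__[z]zxx   read z → write _, move R, go to q2
q2 | z___[z]xx   read z → write z, move R, go to q1
q1 | z___z[x]x   read x → write x, move R, go to q3
q3 | z___zx[x]   read x → write z, move L, go to q2
q2 | z___z[x]z   read x → write y, move R, go to qH
qH | z___zy[z]
M halts after 8 transitions.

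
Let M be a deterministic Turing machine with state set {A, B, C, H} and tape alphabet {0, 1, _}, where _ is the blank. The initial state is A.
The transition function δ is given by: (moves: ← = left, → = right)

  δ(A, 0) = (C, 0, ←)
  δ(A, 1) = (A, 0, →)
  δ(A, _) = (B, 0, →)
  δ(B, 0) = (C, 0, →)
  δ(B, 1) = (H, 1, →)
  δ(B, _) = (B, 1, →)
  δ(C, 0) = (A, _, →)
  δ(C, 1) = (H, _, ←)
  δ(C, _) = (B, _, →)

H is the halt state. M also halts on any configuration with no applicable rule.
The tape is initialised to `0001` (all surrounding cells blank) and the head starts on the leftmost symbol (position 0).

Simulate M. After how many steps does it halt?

8

state=A head=0 tape=_[0]001   (A,0)→(C,0,←)
state=C head=-1 tape=[_]0001   (C,_)→(B,_,→)
state=B head=0 tape=_[0]001   (B,0)→(C,0,→)
state=C head=1 tape=_0[0]01   (C,0)→(A,_,→)
state=A head=2 tape=_0_[0]1   (A,0)→(C,0,←)
state=C head=1 tape=_0[_]01   (C,_)→(B,_,→)
state=B head=2 tape=_0_[0]1   (B,0)→(C,0,→)
state=C head=3 tape=_0_0[1]   (C,1)→(H,_,←)
state=H head=2 tape=_0_[0]_
M halts after 8 transitions.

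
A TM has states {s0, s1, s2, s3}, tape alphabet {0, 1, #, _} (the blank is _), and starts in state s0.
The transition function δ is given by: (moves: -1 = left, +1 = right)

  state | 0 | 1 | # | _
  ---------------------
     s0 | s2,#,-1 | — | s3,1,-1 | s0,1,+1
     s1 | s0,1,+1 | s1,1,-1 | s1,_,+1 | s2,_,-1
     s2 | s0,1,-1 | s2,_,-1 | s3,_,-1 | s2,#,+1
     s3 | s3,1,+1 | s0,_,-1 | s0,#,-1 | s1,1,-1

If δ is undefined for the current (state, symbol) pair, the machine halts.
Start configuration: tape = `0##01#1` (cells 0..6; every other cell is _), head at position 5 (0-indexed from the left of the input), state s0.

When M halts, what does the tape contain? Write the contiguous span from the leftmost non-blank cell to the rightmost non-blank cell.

111_#_#_11

state=s0 head=5 tape=___0##01[#]1   (s0,#)→(s3,1,-1)
state=s3 head=4 tape=___0##0[1]11   (s3,1)→(s0,_,-1)
state=s0 head=3 tape=___0##[0]_11   (s0,0)→(s2,#,-1)
state=s2 head=2 tape=___0#[#]#_11   (s2,#)→(s3,_,-1)
state=s3 head=1 tape=___0[#]_#_11   (s3,#)→(s0,#,-1)
state=s0 head=0 tape=___[0]#_#_11   (s0,0)→(s2,#,-1)
state=s2 head=-1 tape=__[_]##_#_11   (s2,_)→(s2,#,+1)
state=s2 head=0 tape=__#[#]#_#_11   (s2,#)→(s3,_,-1)
state=s3 head=-1 tape=__[#]_#_#_11   (s3,#)→(s0,#,-1)
state=s0 head=-2 tape=_[_]#_#_#_11   (s0,_)→(s0,1,+1)
state=s0 head=-1 tape=_1[#]_#_#_11   (s0,#)→(s3,1,-1)
state=s3 head=-2 tape=_[1]1_#_#_11   (s3,1)→(s0,_,-1)
state=s0 head=-3 tape=[_]_1_#_#_11   (s0,_)→(s0,1,+1)
state=s0 head=-2 tape=1[_]1_#_#_11   (s0,_)→(s0,1,+1)
state=s0 head=-1 tape=11[1]_#_#_11
The non-blank tape span at halt is 111_#_#_11.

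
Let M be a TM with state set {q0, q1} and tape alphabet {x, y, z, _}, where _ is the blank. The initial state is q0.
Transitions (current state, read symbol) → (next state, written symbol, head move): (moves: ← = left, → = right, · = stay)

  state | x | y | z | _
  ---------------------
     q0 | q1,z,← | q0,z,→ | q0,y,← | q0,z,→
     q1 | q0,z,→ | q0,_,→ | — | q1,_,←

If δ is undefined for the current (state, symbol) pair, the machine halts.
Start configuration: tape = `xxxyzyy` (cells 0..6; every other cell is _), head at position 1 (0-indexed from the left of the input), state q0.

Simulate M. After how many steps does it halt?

8

state=q0 head=1 tape=_x[x]xyzyy   (q0,x)→(q1,z,←)
state=q1 head=0 tape=_[x]zxyzyy   (q1,x)→(q0,z,→)
state=q0 head=1 tape=_z[z]xyzyy   (q0,z)→(q0,y,←)
state=q0 head=0 tape=_[z]yxyzyy   (q0,z)→(q0,y,←)
state=q0 head=-1 tape=[_]yyxyzyy   (q0,_)→(q0,z,→)
state=q0 head=0 tape=z[y]yxyzyy   (q0,y)→(q0,z,→)
state=q0 head=1 tape=zz[y]xyzyy   (q0,y)→(q0,z,→)
state=q0 head=2 tape=zzz[x]yzyy   (q0,x)→(q1,z,←)
state=q1 head=1 tape=zz[z]zyzyy
M halts after 8 transitions.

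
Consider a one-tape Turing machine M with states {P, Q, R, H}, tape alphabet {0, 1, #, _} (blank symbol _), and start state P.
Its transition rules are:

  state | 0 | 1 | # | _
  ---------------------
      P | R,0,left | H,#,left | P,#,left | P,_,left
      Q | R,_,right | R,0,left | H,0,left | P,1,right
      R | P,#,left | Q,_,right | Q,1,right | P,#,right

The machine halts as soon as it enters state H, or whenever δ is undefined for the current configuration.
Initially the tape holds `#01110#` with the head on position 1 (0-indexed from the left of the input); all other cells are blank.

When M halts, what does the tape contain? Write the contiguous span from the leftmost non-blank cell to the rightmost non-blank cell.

1_1___1#

P | #[0]1110#__   read 0 → write 0, move left, go to R
R | [#]01110#__   read # → write 1, move right, go to Q
Q | 1[0]1110#__   read 0 → write _, move right, go to R
R | 1_[1]110#__   read 1 → write _, move right, go to Q
Q | 1__[1]10#__   read 1 → write 0, move left, go to R
R | 1_[_]010#__   read _ → write #, move right, go to P
P | 1_#[0]10#__   read 0 → write 0, move left, go to R
R | 1_[#]010#__   read # → write 1, move right, go to Q
Q | 1_1[0]10#__   read 0 → write _, move right, go to R
R | 1_1_[1]0#__   read 1 → write _, move right, go to Q
Q | 1_1__[0]#__   read 0 → write _, move right, go to R
R | 1_1___[#]__   read # → write 1, move right, go to Q
Q | 1_1___1[_]_   read _ → write 1, move right, go to P
P | 1_1___11[_]   read _ → write _, move left, go to P
P | 1_1___1[1]_   read 1 → write #, move left, go to H
H | 1_1___[1]#_
The non-blank tape span at halt is 1_1___1#.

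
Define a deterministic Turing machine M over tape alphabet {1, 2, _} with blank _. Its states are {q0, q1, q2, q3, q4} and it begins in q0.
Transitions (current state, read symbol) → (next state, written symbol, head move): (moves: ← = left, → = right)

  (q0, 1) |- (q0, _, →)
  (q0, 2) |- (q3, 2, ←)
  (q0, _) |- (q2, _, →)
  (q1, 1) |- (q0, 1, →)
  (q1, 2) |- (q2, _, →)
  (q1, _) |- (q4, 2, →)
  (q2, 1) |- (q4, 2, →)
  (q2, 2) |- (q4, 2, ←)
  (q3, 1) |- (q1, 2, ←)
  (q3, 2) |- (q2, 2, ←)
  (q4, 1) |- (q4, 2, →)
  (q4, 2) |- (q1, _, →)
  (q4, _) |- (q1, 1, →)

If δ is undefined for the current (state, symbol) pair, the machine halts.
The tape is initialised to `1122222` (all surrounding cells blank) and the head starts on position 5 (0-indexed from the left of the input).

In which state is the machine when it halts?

q2

state=q0 head=5 tape=11222[2]2_   (q0,2)→(q3,2,←)
state=q3 head=4 tape=1122[2]22_   (q3,2)→(q2,2,←)
state=q2 head=3 tape=112[2]222_   (q2,2)→(q4,2,←)
state=q4 head=2 tape=11[2]2222_   (q4,2)→(q1,_,→)
state=q1 head=3 tape=11_[2]222_   (q1,2)→(q2,_,→)
state=q2 head=4 tape=11__[2]22_   (q2,2)→(q4,2,←)
state=q4 head=3 tape=11_[_]222_   (q4,_)→(q1,1,→)
state=q1 head=4 tape=11_1[2]22_   (q1,2)→(q2,_,→)
state=q2 head=5 tape=11_1_[2]2_   (q2,2)→(q4,2,←)
state=q4 head=4 tape=11_1[_]22_   (q4,_)→(q1,1,→)
state=q1 head=5 tape=11_11[2]2_   (q1,2)→(q2,_,→)
state=q2 head=6 tape=11_11_[2]_   (q2,2)→(q4,2,←)
state=q4 head=5 tape=11_11[_]2_   (q4,_)→(q1,1,→)
state=q1 head=6 tape=11_111[2]_   (q1,2)→(q2,_,→)
state=q2 head=7 tape=11_111_[_]
No transition is defined for (q2, _); M halts in state q2.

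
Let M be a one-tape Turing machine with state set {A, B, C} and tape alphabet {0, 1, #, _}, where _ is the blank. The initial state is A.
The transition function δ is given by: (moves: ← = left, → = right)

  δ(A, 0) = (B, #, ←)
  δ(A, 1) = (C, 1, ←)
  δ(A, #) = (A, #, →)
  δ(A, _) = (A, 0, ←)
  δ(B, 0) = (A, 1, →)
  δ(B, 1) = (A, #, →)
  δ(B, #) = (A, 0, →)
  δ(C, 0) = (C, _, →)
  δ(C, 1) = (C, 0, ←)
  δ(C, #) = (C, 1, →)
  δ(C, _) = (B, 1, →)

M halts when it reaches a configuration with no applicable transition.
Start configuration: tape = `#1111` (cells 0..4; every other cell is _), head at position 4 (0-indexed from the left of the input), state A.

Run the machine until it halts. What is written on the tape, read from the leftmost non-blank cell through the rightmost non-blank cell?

111___1

state=A head=4 tape=#111[1]___   (A,1)→(C,1,←)
state=C head=3 tape=#11[1]1___   (C,1)→(C,0,←)
state=C head=2 tape=#1[1]01___   (C,1)→(C,0,←)
state=C head=1 tape=#[1]001___   (C,1)→(C,0,←)
state=C head=0 tape=[#]0001___   (C,#)→(C,1,→)
state=C head=1 tape=1[0]001___   (C,0)→(C,_,→)
state=C head=2 tape=1_[0]01___   (C,0)→(C,_,→)
state=C head=3 tape=1__[0]1___   (C,0)→(C,_,→)
state=C head=4 tape=1___[1]___   (C,1)→(C,0,←)
state=C head=3 tape=1__[_]0___   (C,_)→(B,1,→)
state=B head=4 tape=1__1[0]___   (B,0)→(A,1,→)
state=A head=5 tape=1__11[_]__   (A,_)→(A,0,←)
state=A head=4 tape=1__1[1]0__   (A,1)→(C,1,←)
state=C head=3 tape=1__[1]10__   (C,1)→(C,0,←)
state=C head=2 tape=1_[_]010__   (C,_)→(B,1,→)
state=B head=3 tape=1_1[0]10__   (B,0)→(A,1,→)
state=A head=4 tape=1_11[1]0__   (A,1)→(C,1,←)
state=C head=3 tape=1_1[1]10__   (C,1)→(C,0,←)
state=C head=2 tape=1_[1]010__   (C,1)→(C,0,←)
state=C head=1 tape=1[_]0010__   (C,_)→(B,1,→)
state=B head=2 tape=11[0]010__   (B,0)→(A,1,→)
state=A head=3 tape=111[0]10__   (A,0)→(B,#,←)
state=B head=2 tape=11[1]#10__   (B,1)→(A,#,→)
state=A head=3 tape=11#[#]10__   (A,#)→(A,#,→)
state=A head=4 tape=11##[1]0__   (A,1)→(C,1,←)
state=C head=3 tape=11#[#]10__   (C,#)→(C,1,→)
state=C head=4 tape=11#1[1]0__   (C,1)→(C,0,←)
state=C head=3 tape=11#[1]00__   (C,1)→(C,0,←)
state=C head=2 tape=11[#]000__   (C,#)→(C,1,→)
state=C head=3 tape=111[0]00__   (C,0)→(C,_,→)
state=C head=4 tape=111_[0]0__   (C,0)→(C,_,→)
state=C head=5 tape=111__[0]__   (C,0)→(C,_,→)
state=C head=6 tape=111___[_]_   (C,_)→(B,1,→)
state=B head=7 tape=111___1[_]
The non-blank tape span at halt is 111___1.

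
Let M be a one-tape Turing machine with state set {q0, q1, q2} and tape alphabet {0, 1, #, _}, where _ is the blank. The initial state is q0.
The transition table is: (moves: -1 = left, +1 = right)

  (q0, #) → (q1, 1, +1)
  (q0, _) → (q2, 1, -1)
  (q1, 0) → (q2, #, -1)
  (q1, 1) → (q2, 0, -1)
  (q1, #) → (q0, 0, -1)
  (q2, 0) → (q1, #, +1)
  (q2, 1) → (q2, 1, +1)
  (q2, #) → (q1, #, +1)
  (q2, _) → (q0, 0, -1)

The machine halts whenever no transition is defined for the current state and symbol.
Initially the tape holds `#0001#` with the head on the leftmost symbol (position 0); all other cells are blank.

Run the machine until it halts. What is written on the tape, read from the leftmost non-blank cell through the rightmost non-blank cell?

11111#

q0 | [#]0001#_   read # → write 1, move +1, go to q1
q1 | 1[0]001#_   read 0 → write #, move -1, go to q2
q2 | [1]#001#_   read 1 → write 1, move +1, go to q2
q2 | 1[#]001#_   read # → write #, move +1, go to q1
q1 | 1#[0]01#_   read 0 → write #, move -1, go to q2
q2 | 1[#]#01#_   read # → write #, move +1, go to q1
q1 | 1#[#]01#_   read # → write 0, move -1, go to q0
q0 | 1[#]001#_   read # → write 1, move +1, go to q1
q1 | 11[0]01#_   read 0 → write #, move -1, go to q2
q2 | 1[1]#01#_   read 1 → write 1, move +1, go to q2
q2 | 11[#]01#_   read # → write #, move +1, go to q1
q1 | 11#[0]1#_   read 0 → write #, move -1, go to q2
q2 | 11[#]#1#_   read # → write #, move +1, go to q1
q1 | 11#[#]1#_   read # → write 0, move -1, go to q0
q0 | 11[#]01#_   read # → write 1, move +1, go to q1
q1 | 111[0]1#_   read 0 → write #, move -1, go to q2
q2 | 11[1]#1#_   read 1 → write 1, move +1, go to q2
q2 | 111[#]1#_   read # → write #, move +1, go to q1
q1 | 111#[1]#_   read 1 → write 0, move -1, go to q2
q2 | 111[#]0#_   read # → write #, move +1, go to q1
q1 | 111#[0]#_   read 0 → write #, move -1, go to q2
q2 | 111[#]##_   read # → write #, move +1, go to q1
q1 | 111#[#]#_   read # → write 0, move -1, go to q0
q0 | 111[#]0#_   read # → write 1, move +1, go to q1
q1 | 1111[0]#_   read 0 → write #, move -1, go to q2
q2 | 111[1]##_   read 1 → write 1, move +1, go to q2
q2 | 1111[#]#_   read # → write #, move +1, go to q1
q1 | 1111#[#]_   read # → write 0, move -1, go to q0
q0 | 1111[#]0_   read # → write 1, move +1, go to q1
q1 | 11111[0]_   read 0 → write #, move -1, go to q2
q2 | 1111[1]#_   read 1 → write 1, move +1, go to q2
q2 | 11111[#]_   read # → write #, move +1, go to q1
q1 | 11111#[_]
The non-blank tape span at halt is 11111#.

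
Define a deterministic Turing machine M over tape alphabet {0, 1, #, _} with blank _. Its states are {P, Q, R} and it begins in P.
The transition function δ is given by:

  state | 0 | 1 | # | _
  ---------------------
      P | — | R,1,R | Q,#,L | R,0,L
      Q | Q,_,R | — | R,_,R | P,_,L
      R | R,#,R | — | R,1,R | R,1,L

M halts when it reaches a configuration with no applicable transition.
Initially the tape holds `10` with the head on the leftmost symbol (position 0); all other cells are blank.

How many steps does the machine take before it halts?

4

P | [1]0_   read 1 → write 1, move R, go to R
R | 1[0]_   read 0 → write #, move R, go to R
R | 1#[_]   read _ → write 1, move L, go to R
R | 1[#]1   read # → write 1, move R, go to R
R | 11[1]
M halts after 4 transitions.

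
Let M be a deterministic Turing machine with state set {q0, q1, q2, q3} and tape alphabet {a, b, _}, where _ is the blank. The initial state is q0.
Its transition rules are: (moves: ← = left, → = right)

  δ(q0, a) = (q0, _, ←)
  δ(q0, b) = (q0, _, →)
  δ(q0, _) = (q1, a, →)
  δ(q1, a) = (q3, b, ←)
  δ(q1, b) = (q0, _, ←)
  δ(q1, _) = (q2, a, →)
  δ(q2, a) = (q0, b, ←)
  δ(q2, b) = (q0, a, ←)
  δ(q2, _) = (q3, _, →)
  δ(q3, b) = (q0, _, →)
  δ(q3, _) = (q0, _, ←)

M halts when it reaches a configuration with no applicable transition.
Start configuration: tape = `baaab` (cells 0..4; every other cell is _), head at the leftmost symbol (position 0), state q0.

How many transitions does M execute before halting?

20

q0 | _[b]aaab   read b → write _, move →, go to q0
q0 | __[a]aab   read a → write _, move ←, go to q0
q0 | _[_]_aab   read _ → write a, move →, go to q1
q1 | _a[_]aab   read _ → write a, move →, go to q2
q2 | _aa[a]ab   read a → write b, move ←, go to q0
q0 | _a[a]bab   read a → write _, move ←, go to q0
q0 | _[a]_bab   read a → write _, move ←, go to q0
q0 | [_]__bab   read _ → write a, move →, go to q1
q1 | a[_]_bab   read _ → write a, move →, go to q2
q2 | aa[_]bab   read _ → write _, move →, go to q3
q3 | aa_[b]ab   read b → write _, move →, go to q0
q0 | aa__[a]b   read a → write _, move ←, go to q0
q0 | aa_[_]_b   read _ → write a, move →, go to q1
q1 | aa_a[_]b   read _ → write a, move →, go to q2
q2 | aa_aa[b]   read b → write a, move ←, go to q0
q0 | aa_a[a]a   read a → write _, move ←, go to q0
q0 | aa_[a]_a   read a → write _, move ←, go to q0
q0 | aa[_]__a   read _ → write a, move →, go to q1
q1 | aaa[_]_a   read _ → write a, move →, go to q2
q2 | aaaa[_]a   read _ → write _, move →, go to q3
q3 | aaaa_[a]
M halts after 20 transitions.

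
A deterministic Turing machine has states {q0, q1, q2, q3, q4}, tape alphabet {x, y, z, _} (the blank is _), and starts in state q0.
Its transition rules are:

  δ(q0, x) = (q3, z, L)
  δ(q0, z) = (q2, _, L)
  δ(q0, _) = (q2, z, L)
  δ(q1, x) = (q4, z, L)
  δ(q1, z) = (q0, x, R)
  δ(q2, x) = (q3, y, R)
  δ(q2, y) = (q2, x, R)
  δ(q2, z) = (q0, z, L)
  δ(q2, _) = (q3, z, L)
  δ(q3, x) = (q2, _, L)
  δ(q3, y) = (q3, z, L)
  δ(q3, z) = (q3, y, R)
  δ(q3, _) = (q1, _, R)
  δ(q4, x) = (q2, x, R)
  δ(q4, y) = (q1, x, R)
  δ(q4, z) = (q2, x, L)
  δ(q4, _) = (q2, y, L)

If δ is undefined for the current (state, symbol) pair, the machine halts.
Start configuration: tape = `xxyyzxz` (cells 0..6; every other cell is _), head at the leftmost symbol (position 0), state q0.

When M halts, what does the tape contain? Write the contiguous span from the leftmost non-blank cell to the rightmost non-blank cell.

state=q0 head=0 tape=__[x]xyyzxz   (q0,x)→(q3,z,L)
state=q3 head=-1 tape=_[_]zxyyzxz   (q3,_)→(q1,_,R)
state=q1 head=0 tape=__[z]xyyzxz   (q1,z)→(q0,x,R)
state=q0 head=1 tape=__x[x]yyzxz   (q0,x)→(q3,z,L)
state=q3 head=0 tape=__[x]zyyzxz   (q3,x)→(q2,_,L)
state=q2 head=-1 tape=_[_]_zyyzxz   (q2,_)→(q3,z,L)
state=q3 head=-2 tape=[_]z_zyyzxz   (q3,_)→(q1,_,R)
state=q1 head=-1 tape=_[z]_zyyzxz   (q1,z)→(q0,x,R)
state=q0 head=0 tape=_x[_]zyyzxz   (q0,_)→(q2,z,L)
state=q2 head=-1 tape=_[x]zzyyzxz   (q2,x)→(q3,y,R)
state=q3 head=0 tape=_y[z]zyyzxz   (q3,z)→(q3,y,R)
state=q3 head=1 tape=_yy[z]yyzxz   (q3,z)→(q3,y,R)
state=q3 head=2 tape=_yyy[y]yzxz   (q3,y)→(q3,z,L)
state=q3 head=1 tape=_yy[y]zyzxz   (q3,y)→(q3,z,L)
state=q3 head=0 tape=_y[y]zzyzxz   (q3,y)→(q3,z,L)
state=q3 head=-1 tape=_[y]zzzyzxz   (q3,y)→(q3,z,L)
state=q3 head=-2 tape=[_]zzzzyzxz   (q3,_)→(q1,_,R)
state=q1 head=-1 tape=_[z]zzzyzxz   (q1,z)→(q0,x,R)
state=q0 head=0 tape=_x[z]zzyzxz   (q0,z)→(q2,_,L)
state=q2 head=-1 tape=_[x]_zzyzxz   (q2,x)→(q3,y,R)
state=q3 head=0 tape=_y[_]zzyzxz   (q3,_)→(q1,_,R)
state=q1 head=1 tape=_y_[z]zyzxz   (q1,z)→(q0,x,R)
state=q0 head=2 tape=_y_x[z]yzxz   (q0,z)→(q2,_,L)
state=q2 head=1 tape=_y_[x]_yzxz   (q2,x)→(q3,y,R)
state=q3 head=2 tape=_y_y[_]yzxz   (q3,_)→(q1,_,R)
state=q1 head=3 tape=_y_y_[y]zxz
The non-blank tape span at halt is y_y_yzxz.

y_y_yzxz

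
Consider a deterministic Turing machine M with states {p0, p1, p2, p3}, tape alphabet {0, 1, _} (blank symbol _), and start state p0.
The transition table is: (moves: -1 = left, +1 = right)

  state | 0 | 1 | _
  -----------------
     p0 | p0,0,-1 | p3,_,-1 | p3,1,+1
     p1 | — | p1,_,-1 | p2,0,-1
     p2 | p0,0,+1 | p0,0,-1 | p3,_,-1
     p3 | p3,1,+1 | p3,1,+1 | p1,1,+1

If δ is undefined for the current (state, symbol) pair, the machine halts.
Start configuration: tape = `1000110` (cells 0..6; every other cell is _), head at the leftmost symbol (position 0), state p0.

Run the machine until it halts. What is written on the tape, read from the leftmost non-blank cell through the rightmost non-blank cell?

11111111100

p0 | __[1]000110__   read 1 → write _, move -1, go to p3
p3 | _[_]_000110__   read _ → write 1, move +1, go to p1
p1 | _1[_]000110__   read _ → write 0, move -1, go to p2
p2 | _[1]0000110__   read 1 → write 0, move -1, go to p0
p0 | [_]00000110__   read _ → write 1, move +1, go to p3
p3 | 1[0]0000110__   read 0 → write 1, move +1, go to p3
p3 | 11[0]000110__   read 0 → write 1, move +1, go to p3
p3 | 111[0]00110__   read 0 → write 1, move +1, go to p3
p3 | 1111[0]0110__   read 0 → write 1, move +1, go to p3
p3 | 11111[0]110__   read 0 → write 1, move +1, go to p3
p3 | 111111[1]10__   read 1 → write 1, move +1, go to p3
p3 | 1111111[1]0__   read 1 → write 1, move +1, go to p3
p3 | 11111111[0]__   read 0 → write 1, move +1, go to p3
p3 | 111111111[_]_   read _ → write 1, move +1, go to p1
p1 | 1111111111[_]   read _ → write 0, move -1, go to p2
p2 | 111111111[1]0   read 1 → write 0, move -1, go to p0
p0 | 11111111[1]00   read 1 → write _, move -1, go to p3
p3 | 1111111[1]_00   read 1 → write 1, move +1, go to p3
p3 | 11111111[_]00   read _ → write 1, move +1, go to p1
p1 | 111111111[0]0
The non-blank tape span at halt is 11111111100.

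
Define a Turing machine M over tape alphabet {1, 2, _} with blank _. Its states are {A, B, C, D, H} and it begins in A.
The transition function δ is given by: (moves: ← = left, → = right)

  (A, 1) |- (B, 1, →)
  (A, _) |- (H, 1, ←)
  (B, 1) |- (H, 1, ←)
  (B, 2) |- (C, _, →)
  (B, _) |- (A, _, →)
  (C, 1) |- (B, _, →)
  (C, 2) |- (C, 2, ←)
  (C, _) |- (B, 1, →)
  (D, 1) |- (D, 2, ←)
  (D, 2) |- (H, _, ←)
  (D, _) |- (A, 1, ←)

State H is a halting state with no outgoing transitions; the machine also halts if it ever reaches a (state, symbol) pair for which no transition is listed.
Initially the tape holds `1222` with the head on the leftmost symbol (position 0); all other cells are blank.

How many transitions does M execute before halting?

A | [1]222___   read 1 → write 1, move →, go to B
B | 1[2]22___   read 2 → write _, move →, go to C
C | 1_[2]2___   read 2 → write 2, move ←, go to C
C | 1[_]22___   read _ → write 1, move →, go to B
B | 11[2]2___   read 2 → write _, move →, go to C
C | 11_[2]___   read 2 → write 2, move ←, go to C
C | 11[_]2___   read _ → write 1, move →, go to B
B | 111[2]___   read 2 → write _, move →, go to C
C | 111_[_]__   read _ → write 1, move →, go to B
B | 111_1[_]_   read _ → write _, move →, go to A
A | 111_1_[_]   read _ → write 1, move ←, go to H
H | 111_1[_]1
M halts after 11 transitions.

11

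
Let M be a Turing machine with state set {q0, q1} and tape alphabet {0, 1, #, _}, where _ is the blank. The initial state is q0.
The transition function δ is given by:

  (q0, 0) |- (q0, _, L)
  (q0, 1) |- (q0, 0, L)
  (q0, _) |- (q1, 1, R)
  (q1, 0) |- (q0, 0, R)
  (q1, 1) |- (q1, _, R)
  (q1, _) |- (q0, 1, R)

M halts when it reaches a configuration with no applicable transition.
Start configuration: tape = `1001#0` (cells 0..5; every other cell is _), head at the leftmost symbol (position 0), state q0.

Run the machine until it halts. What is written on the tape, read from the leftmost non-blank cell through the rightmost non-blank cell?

1010111_#0

state=q0 head=0 tape=____[1]001#0   (q0,1)→(q0,0,L)
state=q0 head=-1 tape=___[_]0001#0   (q0,_)→(q1,1,R)
state=q1 head=0 tape=___1[0]001#0   (q1,0)→(q0,0,R)
state=q0 head=1 tape=___10[0]01#0   (q0,0)→(q0,_,L)
state=q0 head=0 tape=___1[0]_01#0   (q0,0)→(q0,_,L)
state=q0 head=-1 tape=___[1]__01#0   (q0,1)→(q0,0,L)
state=q0 head=-2 tape=__[_]0__01#0   (q0,_)→(q1,1,R)
state=q1 head=-1 tape=__1[0]__01#0   (q1,0)→(q0,0,R)
state=q0 head=0 tape=__10[_]_01#0   (q0,_)→(q1,1,R)
state=q1 head=1 tape=__101[_]01#0   (q1,_)→(q0,1,R)
state=q0 head=2 tape=__1011[0]1#0   (q0,0)→(q0,_,L)
state=q0 head=1 tape=__101[1]_1#0   (q0,1)→(q0,0,L)
state=q0 head=0 tape=__10[1]0_1#0   (q0,1)→(q0,0,L)
state=q0 head=-1 tape=__1[0]00_1#0   (q0,0)→(q0,_,L)
state=q0 head=-2 tape=__[1]_00_1#0   (q0,1)→(q0,0,L)
state=q0 head=-3 tape=_[_]0_00_1#0   (q0,_)→(q1,1,R)
state=q1 head=-2 tape=_1[0]_00_1#0   (q1,0)→(q0,0,R)
state=q0 head=-1 tape=_10[_]00_1#0   (q0,_)→(q1,1,R)
state=q1 head=0 tape=_101[0]0_1#0   (q1,0)→(q0,0,R)
state=q0 head=1 tape=_1010[0]_1#0   (q0,0)→(q0,_,L)
state=q0 head=0 tape=_101[0]__1#0   (q0,0)→(q0,_,L)
state=q0 head=-1 tape=_10[1]___1#0   (q0,1)→(q0,0,L)
state=q0 head=-2 tape=_1[0]0___1#0   (q0,0)→(q0,_,L)
state=q0 head=-3 tape=_[1]_0___1#0   (q0,1)→(q0,0,L)
state=q0 head=-4 tape=[_]0_0___1#0   (q0,_)→(q1,1,R)
state=q1 head=-3 tape=1[0]_0___1#0   (q1,0)→(q0,0,R)
state=q0 head=-2 tape=10[_]0___1#0   (q0,_)→(q1,1,R)
state=q1 head=-1 tape=101[0]___1#0   (q1,0)→(q0,0,R)
state=q0 head=0 tape=1010[_]__1#0   (q0,_)→(q1,1,R)
state=q1 head=1 tape=10101[_]_1#0   (q1,_)→(q0,1,R)
state=q0 head=2 tape=101011[_]1#0   (q0,_)→(q1,1,R)
state=q1 head=3 tape=1010111[1]#0   (q1,1)→(q1,_,R)
state=q1 head=4 tape=1010111_[#]0
The non-blank tape span at halt is 1010111_#0.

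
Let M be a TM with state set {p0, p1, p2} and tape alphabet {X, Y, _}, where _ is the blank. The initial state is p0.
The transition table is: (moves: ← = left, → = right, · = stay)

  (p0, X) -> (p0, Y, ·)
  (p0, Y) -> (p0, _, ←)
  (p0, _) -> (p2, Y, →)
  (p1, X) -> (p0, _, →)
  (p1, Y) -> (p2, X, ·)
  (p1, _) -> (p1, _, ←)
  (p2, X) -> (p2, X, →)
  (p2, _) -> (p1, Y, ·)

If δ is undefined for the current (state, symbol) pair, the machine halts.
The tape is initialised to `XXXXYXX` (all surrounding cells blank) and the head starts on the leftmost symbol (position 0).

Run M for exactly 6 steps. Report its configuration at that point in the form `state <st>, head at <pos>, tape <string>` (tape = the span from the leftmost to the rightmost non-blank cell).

state p2, head at 1, tape YXXXXYXX

p0 | _[X]XXXYXX   read X → write Y, move ·, go to p0
p0 | _[Y]XXXYXX   read Y → write _, move ←, go to p0
p0 | [_]_XXXYXX   read _ → write Y, move →, go to p2
p2 | Y[_]XXXYXX   read _ → write Y, move ·, go to p1
p1 | Y[Y]XXXYXX   read Y → write X, move ·, go to p2
p2 | Y[X]XXXYXX   read X → write X, move →, go to p2
p2 | YX[X]XXYXX
After 6 steps: state p2, head at 1, tape YXXXXYXX.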